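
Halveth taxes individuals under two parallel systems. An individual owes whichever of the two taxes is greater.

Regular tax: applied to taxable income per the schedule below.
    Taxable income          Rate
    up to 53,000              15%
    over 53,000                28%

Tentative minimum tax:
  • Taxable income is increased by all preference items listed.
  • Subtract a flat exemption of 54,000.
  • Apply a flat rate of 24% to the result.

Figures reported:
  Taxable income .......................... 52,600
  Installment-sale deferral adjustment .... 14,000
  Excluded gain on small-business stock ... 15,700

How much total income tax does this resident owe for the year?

Tentative minimum tax:
  Adjusted income: 52,600 + 14,000 + 15,700 = 82,300
  Less exemption 54,000 → base 28,300
  28,300 × 24% = 6,792

Regular tax:
  52,600 × 15% = 7,890

7,890 > 6,792, so the regular tax governs.

7,890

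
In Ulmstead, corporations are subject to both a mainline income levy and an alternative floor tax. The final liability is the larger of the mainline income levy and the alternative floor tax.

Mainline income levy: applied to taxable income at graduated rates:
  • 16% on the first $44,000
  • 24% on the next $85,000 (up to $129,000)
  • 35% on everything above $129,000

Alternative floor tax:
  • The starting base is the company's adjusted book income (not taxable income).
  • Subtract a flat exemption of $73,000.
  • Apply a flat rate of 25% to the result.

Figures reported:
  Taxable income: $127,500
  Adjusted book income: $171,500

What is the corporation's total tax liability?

Alternative floor tax:
  Base (adjusted book income): $171,500
  Less exemption $73,000 → base $98,500
  $98,500 × 25% = $24,625

Mainline income levy:
  $44,000 × 16% = $7,040
  $83,500 × 24% = $20,040
  → $27,080

$27,080 > $24,625, so the mainline income levy governs.

$27,080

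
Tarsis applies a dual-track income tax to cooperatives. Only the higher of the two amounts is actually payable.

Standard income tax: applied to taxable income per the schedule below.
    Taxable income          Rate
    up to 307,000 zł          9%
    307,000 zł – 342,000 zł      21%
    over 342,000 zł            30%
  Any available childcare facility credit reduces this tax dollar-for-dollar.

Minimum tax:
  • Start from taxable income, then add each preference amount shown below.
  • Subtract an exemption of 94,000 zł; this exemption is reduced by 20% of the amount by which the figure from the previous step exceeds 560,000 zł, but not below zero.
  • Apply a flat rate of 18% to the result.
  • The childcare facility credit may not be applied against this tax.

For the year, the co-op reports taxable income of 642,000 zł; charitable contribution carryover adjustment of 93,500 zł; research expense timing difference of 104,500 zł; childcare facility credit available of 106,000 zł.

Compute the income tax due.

144,360 zł

Standard income tax:
  307,000 zł × 9% = 27,630 zł
  35,000 zł × 21% = 7,350 zł
  300,000 zł × 30% = 90,000 zł
  → 124,980 zł
  Less childcare facility credit 106,000 zł → 18,980 zł

Minimum tax:
  Adjusted income: 642,000 zł + 93,500 zł + 104,500 zł = 840,000 zł
  Exemption: 94,000 zł − 20% × (840,000 zł − 560,000 zł) = 94,000 zł − 56,000 zł = 38,000 zł
  Base: 840,000 zł − 38,000 zł = 802,000 zł
  802,000 zł × 18% = 144,360 zł

144,360 zł > 18,980 zł, so the minimum tax is the binding amount.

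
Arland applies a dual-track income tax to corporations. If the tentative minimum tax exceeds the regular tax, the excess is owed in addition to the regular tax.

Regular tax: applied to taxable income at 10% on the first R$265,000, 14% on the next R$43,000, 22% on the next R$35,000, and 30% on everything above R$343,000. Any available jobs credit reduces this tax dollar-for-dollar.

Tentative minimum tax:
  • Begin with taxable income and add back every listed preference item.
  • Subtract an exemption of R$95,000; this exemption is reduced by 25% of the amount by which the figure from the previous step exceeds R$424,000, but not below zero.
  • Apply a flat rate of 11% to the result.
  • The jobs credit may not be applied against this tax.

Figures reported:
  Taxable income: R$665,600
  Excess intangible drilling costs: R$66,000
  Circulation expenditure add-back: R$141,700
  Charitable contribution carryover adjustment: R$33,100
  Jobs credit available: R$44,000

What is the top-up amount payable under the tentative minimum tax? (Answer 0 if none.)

Tentative minimum tax:
  Adjusted income: R$665,600 + R$66,000 + R$141,700 + R$33,100 = R$906,400
  Exemption: 25% × (R$906,400 − R$424,000) = R$120,600 ≥ R$95,000, so the exemption is fully phased out
  Base: R$906,400 − R$0 = R$906,400
  R$906,400 × 11% = R$99,704

Regular tax:
  R$265,000 × 10% = R$26,500
  R$43,000 × 14% = R$6,020
  R$35,000 × 22% = R$7,700
  R$322,600 × 30% = R$96,780
  → R$137,000
  Less jobs credit R$44,000 → R$93,000

Excess of tentative minimum tax over regular tax: R$99,704 − R$93,000 = R$6,704.

R$6,704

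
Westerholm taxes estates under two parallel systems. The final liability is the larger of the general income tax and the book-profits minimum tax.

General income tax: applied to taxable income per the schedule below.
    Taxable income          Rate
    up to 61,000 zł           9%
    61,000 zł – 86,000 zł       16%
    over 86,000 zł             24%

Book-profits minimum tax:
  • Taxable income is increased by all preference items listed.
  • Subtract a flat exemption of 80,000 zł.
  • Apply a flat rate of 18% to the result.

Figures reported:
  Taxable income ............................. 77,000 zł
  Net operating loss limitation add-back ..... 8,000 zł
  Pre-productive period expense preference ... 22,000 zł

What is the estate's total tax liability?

8,050 zł

Book-profits minimum tax:
  Adjusted income: 77,000 zł + 8,000 zł + 22,000 zł = 107,000 zł
  Less exemption 80,000 zł → base 27,000 zł
  27,000 zł × 18% = 4,860 zł

General income tax:
  61,000 zł × 9% = 5,490 zł
  16,000 zł × 16% = 2,560 zł
  → 8,050 zł

8,050 zł > 4,860 zł, so the general income tax governs.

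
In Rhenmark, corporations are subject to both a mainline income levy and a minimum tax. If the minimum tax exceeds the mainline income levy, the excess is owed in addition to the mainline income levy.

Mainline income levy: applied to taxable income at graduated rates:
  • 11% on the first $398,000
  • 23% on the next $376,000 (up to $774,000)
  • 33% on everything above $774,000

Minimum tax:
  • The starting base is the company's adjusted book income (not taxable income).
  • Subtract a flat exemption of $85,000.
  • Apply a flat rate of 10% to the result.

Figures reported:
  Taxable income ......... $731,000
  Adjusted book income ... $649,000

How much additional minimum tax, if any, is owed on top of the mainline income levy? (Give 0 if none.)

Mainline income levy:
  $398,000 × 11% = $43,780
  $333,000 × 23% = $76,590
  → $120,370

Minimum tax:
  Base (adjusted book income): $649,000
  Less exemption $85,000 → base $564,000
  $564,000 × 10% = $56,400

$56,400 ≤ $120,370, so no add-on is due.

$0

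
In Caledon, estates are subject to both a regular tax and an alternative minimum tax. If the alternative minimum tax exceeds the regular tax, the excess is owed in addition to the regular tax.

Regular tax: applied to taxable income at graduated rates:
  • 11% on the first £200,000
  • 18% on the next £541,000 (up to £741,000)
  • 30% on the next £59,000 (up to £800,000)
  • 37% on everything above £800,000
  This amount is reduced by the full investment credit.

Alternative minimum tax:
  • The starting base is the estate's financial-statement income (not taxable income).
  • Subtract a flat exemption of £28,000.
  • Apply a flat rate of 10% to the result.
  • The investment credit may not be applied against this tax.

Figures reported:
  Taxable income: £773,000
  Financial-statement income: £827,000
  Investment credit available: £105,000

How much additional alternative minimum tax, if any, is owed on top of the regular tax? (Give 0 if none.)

Regular tax:
  £200,000 × 11% = £22,000
  £541,000 × 18% = £97,380
  £32,000 × 30% = £9,600
  → £128,980
  Less investment credit £105,000 → £23,980

Alternative minimum tax:
  Base (financial-statement income): £827,000
  Less exemption £28,000 → base £799,000
  £799,000 × 10% = £79,900

Excess of alternative minimum tax over regular tax: £79,900 − £23,980 = £55,920.

£55,920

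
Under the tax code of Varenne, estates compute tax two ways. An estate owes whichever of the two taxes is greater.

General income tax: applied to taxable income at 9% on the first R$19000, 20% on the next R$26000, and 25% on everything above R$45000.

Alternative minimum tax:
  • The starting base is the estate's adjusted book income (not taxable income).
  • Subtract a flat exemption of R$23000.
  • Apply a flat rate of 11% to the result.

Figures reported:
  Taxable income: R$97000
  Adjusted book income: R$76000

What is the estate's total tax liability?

Alternative minimum tax:
  Base (adjusted book income): R$76000
  Less exemption R$23000 → base R$53000
  R$53000 × 11% = R$5830

General income tax:
  R$19000 × 9% = R$1710
  R$26000 × 20% = R$5200
  R$52000 × 25% = R$13000
  → R$19910

R$19910 > R$5830, so the general income tax governs.

R$19910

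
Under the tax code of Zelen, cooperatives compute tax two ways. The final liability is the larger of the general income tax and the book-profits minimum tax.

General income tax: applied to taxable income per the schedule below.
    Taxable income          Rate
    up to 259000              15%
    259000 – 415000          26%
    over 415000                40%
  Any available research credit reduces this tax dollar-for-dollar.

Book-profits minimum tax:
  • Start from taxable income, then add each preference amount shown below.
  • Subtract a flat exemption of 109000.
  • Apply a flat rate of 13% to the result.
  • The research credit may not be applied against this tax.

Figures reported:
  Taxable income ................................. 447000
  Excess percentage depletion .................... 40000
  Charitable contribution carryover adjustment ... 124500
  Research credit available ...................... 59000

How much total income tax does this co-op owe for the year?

65325

Book-profits minimum tax:
  Adjusted income: 447000 + 40000 + 124500 = 611500
  Less exemption 109000 → base 502500
  502500 × 13% = 65325

General income tax:
  259000 × 15% = 38850
  156000 × 26% = 40560
  32000 × 40% = 12800
  → 92210
  Less research credit 59000 → 33210

65325 > 33210, so the book-profits minimum tax is the binding amount.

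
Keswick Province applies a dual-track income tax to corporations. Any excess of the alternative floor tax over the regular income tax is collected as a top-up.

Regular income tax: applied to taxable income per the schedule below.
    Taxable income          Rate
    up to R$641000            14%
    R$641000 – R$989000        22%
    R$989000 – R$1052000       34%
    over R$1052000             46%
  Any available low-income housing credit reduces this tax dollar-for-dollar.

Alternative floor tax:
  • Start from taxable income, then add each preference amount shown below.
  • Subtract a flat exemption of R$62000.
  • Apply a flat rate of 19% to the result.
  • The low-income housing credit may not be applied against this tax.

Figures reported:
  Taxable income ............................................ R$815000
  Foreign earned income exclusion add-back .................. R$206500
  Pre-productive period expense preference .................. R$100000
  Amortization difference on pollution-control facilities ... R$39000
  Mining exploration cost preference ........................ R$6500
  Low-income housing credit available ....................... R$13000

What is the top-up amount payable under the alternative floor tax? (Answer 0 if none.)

R$94930

Regular income tax:
  R$641000 × 14% = R$89740
  R$174000 × 22% = R$38280
  → R$128020
  Less low-income housing credit R$13000 → R$115020

Alternative floor tax:
  Adjusted income: R$815000 + R$206500 + R$100000 + R$39000 + R$6500 = R$1167000
  Less exemption R$62000 → base R$1105000
  R$1105000 × 19% = R$209950

Excess of alternative floor tax over regular income tax: R$209950 − R$115020 = R$94930.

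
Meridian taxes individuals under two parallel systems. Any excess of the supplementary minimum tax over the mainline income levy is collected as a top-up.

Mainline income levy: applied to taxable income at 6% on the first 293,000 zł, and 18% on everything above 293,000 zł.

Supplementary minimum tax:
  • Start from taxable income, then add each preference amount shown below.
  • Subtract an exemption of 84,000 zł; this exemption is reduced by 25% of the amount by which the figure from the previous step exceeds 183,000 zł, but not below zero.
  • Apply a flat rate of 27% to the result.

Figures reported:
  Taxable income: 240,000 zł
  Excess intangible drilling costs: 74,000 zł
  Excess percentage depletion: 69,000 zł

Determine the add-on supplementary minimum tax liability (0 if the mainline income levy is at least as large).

79,830 zł

Mainline income levy:
  240,000 zł × 6% = 14,400 zł

Supplementary minimum tax:
  Adjusted income: 240,000 zł + 74,000 zł + 69,000 zł = 383,000 zł
  Exemption: 84,000 zł − 25% × (383,000 zł − 183,000 zł) = 84,000 zł − 50,000 zł = 34,000 zł
  Base: 383,000 zł − 34,000 zł = 349,000 zł
  349,000 zł × 27% = 94,230 zł

Excess of supplementary minimum tax over mainline income levy: 94,230 zł − 14,400 zł = 79,830 zł.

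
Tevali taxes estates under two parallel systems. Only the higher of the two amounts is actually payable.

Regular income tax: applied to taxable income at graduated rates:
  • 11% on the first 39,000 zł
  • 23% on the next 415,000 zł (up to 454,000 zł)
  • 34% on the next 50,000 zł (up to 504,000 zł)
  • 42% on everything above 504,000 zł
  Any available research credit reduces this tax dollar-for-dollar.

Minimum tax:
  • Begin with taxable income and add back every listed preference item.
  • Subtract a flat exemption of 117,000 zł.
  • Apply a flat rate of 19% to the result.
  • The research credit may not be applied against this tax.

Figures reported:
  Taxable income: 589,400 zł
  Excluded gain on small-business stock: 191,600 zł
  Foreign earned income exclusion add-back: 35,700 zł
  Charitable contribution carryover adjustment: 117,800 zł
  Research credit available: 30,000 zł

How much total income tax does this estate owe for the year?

155,325 zł

Minimum tax:
  Adjusted income: 589,400 zł + 191,600 zł + 35,700 zł + 117,800 zł = 934,500 zł
  Less exemption 117,000 zł → base 817,500 zł
  817,500 zł × 19% = 155,325 zł

Regular income tax:
  39,000 zł × 11% = 4,290 zł
  415,000 zł × 23% = 95,450 zł
  50,000 zł × 34% = 17,000 zł
  85,400 zł × 42% = 35,868 zł
  → 152,608 zł
  Less research credit 30,000 zł → 122,608 zł

155,325 zł > 122,608 zł, so the minimum tax is the binding amount.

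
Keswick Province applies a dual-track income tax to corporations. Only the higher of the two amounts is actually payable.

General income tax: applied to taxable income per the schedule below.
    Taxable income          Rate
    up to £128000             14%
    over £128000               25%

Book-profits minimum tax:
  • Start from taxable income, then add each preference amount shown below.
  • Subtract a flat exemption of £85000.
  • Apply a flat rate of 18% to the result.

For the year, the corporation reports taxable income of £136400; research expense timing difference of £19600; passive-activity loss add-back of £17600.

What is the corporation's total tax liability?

General income tax:
  £128000 × 14% = £17920
  £8400 × 25% = £2100
  → £20020

Book-profits minimum tax:
  Adjusted income: £136400 + £19600 + £17600 = £173600
  Less exemption £85000 → base £88600
  £88600 × 18% = £15948

£20020 > £15948, so the general income tax governs.

£20020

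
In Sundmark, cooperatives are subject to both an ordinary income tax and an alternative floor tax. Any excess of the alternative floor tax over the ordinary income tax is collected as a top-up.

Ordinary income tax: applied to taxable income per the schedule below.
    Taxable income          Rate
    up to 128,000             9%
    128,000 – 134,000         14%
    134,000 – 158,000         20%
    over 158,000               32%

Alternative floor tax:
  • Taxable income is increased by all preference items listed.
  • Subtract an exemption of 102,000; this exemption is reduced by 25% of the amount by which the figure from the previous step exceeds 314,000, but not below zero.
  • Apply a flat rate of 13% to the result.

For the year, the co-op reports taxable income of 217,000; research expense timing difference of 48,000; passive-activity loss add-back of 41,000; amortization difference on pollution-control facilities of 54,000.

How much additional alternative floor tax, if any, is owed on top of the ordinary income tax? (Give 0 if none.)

0

Alternative floor tax:
  Adjusted income: 217,000 + 48,000 + 41,000 + 54,000 = 360,000
  Exemption: 102,000 − 25% × (360,000 − 314,000) = 102,000 − 11,500 = 90,500
  Base: 360,000 − 90,500 = 269,500
  269,500 × 13% = 35,035

Ordinary income tax:
  128,000 × 9% = 11,520
  6,000 × 14% = 840
  24,000 × 20% = 4,800
  59,000 × 32% = 18,880
  → 36,040

35,035 ≤ 36,040, so no add-on is due.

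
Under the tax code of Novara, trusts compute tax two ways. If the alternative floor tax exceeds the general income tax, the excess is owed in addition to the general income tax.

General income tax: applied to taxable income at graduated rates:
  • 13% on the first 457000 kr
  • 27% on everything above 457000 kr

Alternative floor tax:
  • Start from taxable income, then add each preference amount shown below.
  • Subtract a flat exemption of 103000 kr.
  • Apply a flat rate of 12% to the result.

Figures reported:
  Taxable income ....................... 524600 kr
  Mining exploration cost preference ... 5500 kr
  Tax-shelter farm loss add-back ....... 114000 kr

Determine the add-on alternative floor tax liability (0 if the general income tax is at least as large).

0 kr

Alternative floor tax:
  Adjusted income: 524600 kr + 5500 kr + 114000 kr = 644100 kr
  Less exemption 103000 kr → base 541100 kr
  541100 kr × 12% = 64932 kr

General income tax:
  457000 kr × 13% = 59410 kr
  67600 kr × 27% = 18252 kr
  → 77662 kr

64932 kr ≤ 77662 kr, so no add-on is due.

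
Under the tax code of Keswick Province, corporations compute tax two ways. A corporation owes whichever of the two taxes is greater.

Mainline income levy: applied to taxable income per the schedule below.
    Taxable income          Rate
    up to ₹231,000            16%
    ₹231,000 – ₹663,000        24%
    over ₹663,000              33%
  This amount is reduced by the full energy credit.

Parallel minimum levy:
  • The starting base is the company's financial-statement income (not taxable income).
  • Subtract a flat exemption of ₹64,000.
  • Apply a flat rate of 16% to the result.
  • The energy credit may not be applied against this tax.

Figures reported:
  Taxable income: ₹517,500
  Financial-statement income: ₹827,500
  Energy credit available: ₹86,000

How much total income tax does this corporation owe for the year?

Mainline income levy:
  ₹231,000 × 16% = ₹36,960
  ₹286,500 × 24% = ₹68,760
  → ₹105,720
  Less energy credit ₹86,000 → ₹19,720

Parallel minimum levy:
  Base (financial-statement income): ₹827,500
  Less exemption ₹64,000 → base ₹763,500
  ₹763,500 × 16% = ₹122,160

₹122,160 > ₹19,720, so the parallel minimum levy is the binding amount.

₹122,160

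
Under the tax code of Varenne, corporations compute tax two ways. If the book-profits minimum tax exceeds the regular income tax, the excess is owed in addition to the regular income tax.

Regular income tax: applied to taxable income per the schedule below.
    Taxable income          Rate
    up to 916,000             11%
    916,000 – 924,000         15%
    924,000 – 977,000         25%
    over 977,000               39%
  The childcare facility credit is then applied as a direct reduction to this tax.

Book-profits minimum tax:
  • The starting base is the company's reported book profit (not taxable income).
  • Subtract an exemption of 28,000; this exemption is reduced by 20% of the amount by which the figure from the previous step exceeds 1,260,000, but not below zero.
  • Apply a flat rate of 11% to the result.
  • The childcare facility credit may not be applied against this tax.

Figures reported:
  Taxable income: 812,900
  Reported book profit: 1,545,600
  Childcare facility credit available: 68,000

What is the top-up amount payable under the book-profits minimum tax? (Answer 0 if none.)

Regular income tax:
  812,900 × 11% = 89,419
  Less childcare facility credit 68,000 → 21,419

Book-profits minimum tax:
  Base (reported book profit): 1,545,600
  Exemption: 20% × (1,545,600 − 1,260,000) = 57,120 ≥ 28,000, so the exemption is fully phased out
  Base: 1,545,600 − 0 = 1,545,600
  1,545,600 × 11% = 170,016

Excess of book-profits minimum tax over regular income tax: 170,016 − 21,419 = 148,597.

148,597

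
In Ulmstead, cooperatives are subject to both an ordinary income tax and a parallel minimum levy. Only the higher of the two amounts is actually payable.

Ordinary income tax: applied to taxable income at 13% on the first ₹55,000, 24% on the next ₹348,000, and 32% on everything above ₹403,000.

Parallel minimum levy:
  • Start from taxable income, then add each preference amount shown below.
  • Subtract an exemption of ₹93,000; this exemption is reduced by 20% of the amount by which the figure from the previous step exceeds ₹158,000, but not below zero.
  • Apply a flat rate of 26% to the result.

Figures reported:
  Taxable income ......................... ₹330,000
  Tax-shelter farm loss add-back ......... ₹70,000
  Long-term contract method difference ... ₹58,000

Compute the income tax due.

Parallel minimum levy:
  Adjusted income: ₹330,000 + ₹70,000 + ₹58,000 = ₹458,000
  Exemption: ₹93,000 − 20% × (₹458,000 − ₹158,000) = ₹93,000 − ₹60,000 = ₹33,000
  Base: ₹458,000 − ₹33,000 = ₹425,000
  ₹425,000 × 26% = ₹110,500

Ordinary income tax:
  ₹55,000 × 13% = ₹7,150
  ₹275,000 × 24% = ₹66,000
  → ₹73,150

₹110,500 > ₹73,150, so the parallel minimum levy is the binding amount.

₹110,500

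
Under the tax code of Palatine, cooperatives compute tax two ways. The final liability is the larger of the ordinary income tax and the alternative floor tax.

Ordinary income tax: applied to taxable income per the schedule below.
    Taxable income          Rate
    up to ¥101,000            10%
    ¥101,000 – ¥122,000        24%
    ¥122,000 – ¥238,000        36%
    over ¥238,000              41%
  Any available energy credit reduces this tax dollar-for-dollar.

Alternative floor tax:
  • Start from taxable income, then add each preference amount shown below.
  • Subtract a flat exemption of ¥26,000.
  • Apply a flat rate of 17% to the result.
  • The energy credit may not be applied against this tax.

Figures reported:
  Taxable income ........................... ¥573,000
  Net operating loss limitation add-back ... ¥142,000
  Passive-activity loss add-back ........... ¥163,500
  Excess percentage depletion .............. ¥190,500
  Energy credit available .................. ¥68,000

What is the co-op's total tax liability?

¥177,310

Alternative floor tax:
  Adjusted income: ¥573,000 + ¥142,000 + ¥163,500 + ¥190,500 = ¥1,069,000
  Less exemption ¥26,000 → base ¥1,043,000
  ¥1,043,000 × 17% = ¥177,310

Ordinary income tax:
  ¥101,000 × 10% = ¥10,100
  ¥21,000 × 24% = ¥5,040
  ¥116,000 × 36% = ¥41,760
  ¥335,000 × 41% = ¥137,350
  → ¥194,250
  Less energy credit ¥68,000 → ¥126,250

¥177,310 > ¥126,250, so the alternative floor tax is the binding amount.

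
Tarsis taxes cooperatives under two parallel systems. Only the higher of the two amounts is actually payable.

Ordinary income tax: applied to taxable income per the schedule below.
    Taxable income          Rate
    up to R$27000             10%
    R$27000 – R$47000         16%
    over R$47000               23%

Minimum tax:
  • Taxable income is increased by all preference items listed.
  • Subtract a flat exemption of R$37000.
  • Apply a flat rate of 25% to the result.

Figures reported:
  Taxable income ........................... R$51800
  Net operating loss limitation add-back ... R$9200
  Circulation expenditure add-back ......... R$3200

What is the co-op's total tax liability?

R$7004

Ordinary income tax:
  R$27000 × 10% = R$2700
  R$20000 × 16% = R$3200
  R$4800 × 23% = R$1104
  → R$7004

Minimum tax:
  Adjusted income: R$51800 + R$9200 + R$3200 = R$64200
  Less exemption R$37000 → base R$27200
  R$27200 × 25% = R$6800

R$7004 > R$6800, so the ordinary income tax governs.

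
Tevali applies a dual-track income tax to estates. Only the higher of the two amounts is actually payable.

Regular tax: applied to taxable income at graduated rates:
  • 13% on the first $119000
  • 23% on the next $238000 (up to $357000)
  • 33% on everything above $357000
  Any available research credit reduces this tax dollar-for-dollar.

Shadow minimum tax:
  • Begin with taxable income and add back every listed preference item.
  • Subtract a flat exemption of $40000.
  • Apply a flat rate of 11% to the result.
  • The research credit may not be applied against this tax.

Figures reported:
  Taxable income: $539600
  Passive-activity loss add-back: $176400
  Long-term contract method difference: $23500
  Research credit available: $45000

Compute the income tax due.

$85468

Regular tax:
  $119000 × 13% = $15470
  $238000 × 23% = $54740
  $182600 × 33% = $60258
  → $130468
  Less research credit $45000 → $85468

Shadow minimum tax:
  Adjusted income: $539600 + $176400 + $23500 = $739500
  Less exemption $40000 → base $699500
  $699500 × 11% = $76945

$85468 > $76945, so the regular tax governs.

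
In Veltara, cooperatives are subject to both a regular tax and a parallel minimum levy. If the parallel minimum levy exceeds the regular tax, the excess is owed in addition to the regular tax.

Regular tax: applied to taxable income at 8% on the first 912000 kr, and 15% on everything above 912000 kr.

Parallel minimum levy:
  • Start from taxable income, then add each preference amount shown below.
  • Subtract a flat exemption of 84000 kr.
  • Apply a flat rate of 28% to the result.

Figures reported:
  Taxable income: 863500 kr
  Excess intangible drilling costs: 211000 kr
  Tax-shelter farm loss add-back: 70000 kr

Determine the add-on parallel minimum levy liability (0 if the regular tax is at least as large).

227860 kr

Regular tax:
  863500 kr × 8% = 69080 kr

Parallel minimum levy:
  Adjusted income: 863500 kr + 211000 kr + 70000 kr = 1144500 kr
  Less exemption 84000 kr → base 1060500 kr
  1060500 kr × 28% = 296940 kr

Excess of parallel minimum levy over regular tax: 296940 kr − 69080 kr = 227860 kr.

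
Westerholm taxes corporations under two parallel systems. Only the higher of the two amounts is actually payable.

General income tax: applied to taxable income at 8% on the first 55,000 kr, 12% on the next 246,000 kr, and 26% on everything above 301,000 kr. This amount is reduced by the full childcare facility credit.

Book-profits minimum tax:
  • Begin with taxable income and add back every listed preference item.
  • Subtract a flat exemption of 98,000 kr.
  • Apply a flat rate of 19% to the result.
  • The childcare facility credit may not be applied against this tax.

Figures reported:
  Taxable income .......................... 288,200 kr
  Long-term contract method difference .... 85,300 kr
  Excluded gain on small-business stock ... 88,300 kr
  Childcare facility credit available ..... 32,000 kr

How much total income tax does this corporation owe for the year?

Book-profits minimum tax:
  Adjusted income: 288,200 kr + 85,300 kr + 88,300 kr = 461,800 kr
  Less exemption 98,000 kr → base 363,800 kr
  363,800 kr × 19% = 69,122 kr

General income tax:
  55,000 kr × 8% = 4,400 kr
  233,200 kr × 12% = 27,984 kr
  → 32,384 kr
  Less childcare facility credit 32,000 kr → 384 kr

69,122 kr > 384 kr, so the book-profits minimum tax is the binding amount.

69,122 kr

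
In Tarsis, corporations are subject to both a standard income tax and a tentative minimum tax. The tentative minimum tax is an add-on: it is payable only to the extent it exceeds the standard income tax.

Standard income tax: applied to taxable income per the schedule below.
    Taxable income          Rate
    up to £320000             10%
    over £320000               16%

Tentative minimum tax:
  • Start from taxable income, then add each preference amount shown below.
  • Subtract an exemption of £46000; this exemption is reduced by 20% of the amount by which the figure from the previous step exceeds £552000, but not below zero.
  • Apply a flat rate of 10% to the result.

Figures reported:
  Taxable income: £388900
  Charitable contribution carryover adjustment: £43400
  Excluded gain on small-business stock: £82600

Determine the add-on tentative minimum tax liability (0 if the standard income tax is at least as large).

Tentative minimum tax:
  Adjusted income: £388900 + £43400 + £82600 = £514900
  Exemption: £514900 ≤ £552000, so full £46000 applies
  Base: £514900 − £46000 = £468900
  £468900 × 10% = £46890

Standard income tax:
  £320000 × 10% = £32000
  £68900 × 16% = £11024
  → £43024

Excess of tentative minimum tax over standard income tax: £46890 − £43024 = £3866.

£3866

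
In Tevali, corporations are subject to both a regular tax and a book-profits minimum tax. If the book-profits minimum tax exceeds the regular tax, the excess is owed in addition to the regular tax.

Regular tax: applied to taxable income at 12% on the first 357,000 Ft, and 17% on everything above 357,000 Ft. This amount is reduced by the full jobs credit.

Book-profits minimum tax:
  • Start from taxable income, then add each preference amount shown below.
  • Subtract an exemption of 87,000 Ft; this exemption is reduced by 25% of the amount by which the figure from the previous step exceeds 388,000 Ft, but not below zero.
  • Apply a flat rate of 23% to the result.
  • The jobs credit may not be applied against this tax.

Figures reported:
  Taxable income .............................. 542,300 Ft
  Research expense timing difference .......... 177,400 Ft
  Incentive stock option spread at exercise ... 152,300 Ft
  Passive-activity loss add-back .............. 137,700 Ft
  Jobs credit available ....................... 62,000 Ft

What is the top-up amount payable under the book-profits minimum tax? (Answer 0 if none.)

Book-profits minimum tax:
  Adjusted income: 542,300 Ft + 177,400 Ft + 152,300 Ft + 137,700 Ft = 1,009,700 Ft
  Exemption: 25% × (1,009,700 Ft − 388,000 Ft) = 155,425 Ft ≥ 87,000 Ft, so the exemption is fully phased out
  Base: 1,009,700 Ft − 0 Ft = 1,009,700 Ft
  1,009,700 Ft × 23% = 232,231 Ft

Regular tax:
  357,000 Ft × 12% = 42,840 Ft
  185,300 Ft × 17% = 31,501 Ft
  → 74,341 Ft
  Less jobs credit 62,000 Ft → 12,341 Ft

Excess of book-profits minimum tax over regular tax: 232,231 Ft − 12,341 Ft = 219,890 Ft.

219,890 Ft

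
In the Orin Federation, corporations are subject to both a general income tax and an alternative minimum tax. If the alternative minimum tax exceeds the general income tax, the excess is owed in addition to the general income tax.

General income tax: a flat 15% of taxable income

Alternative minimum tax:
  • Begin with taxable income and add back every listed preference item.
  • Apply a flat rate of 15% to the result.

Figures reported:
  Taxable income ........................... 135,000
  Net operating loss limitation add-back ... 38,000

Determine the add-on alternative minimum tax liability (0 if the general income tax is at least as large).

Alternative minimum tax:
  Adjusted income: 135,000 + 38,000 = 173,000
  173,000 × 15% = 25,950

General income tax:
  135,000 × 15% = 20,250

Excess of alternative minimum tax over general income tax: 25,950 − 20,250 = 5,700.

5,700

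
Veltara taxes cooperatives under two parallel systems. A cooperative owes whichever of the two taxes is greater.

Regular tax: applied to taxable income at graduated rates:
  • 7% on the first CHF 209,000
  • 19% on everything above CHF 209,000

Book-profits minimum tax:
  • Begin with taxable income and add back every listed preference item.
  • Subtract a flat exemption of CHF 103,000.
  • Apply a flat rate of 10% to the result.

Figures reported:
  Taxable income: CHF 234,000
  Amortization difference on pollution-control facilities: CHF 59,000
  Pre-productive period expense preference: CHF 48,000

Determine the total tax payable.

CHF 23,800

Regular tax:
  CHF 209,000 × 7% = CHF 14,630
  CHF 25,000 × 19% = CHF 4,750
  → CHF 19,380

Book-profits minimum tax:
  Adjusted income: CHF 234,000 + CHF 59,000 + CHF 48,000 = CHF 341,000
  Less exemption CHF 103,000 → base CHF 238,000
  CHF 238,000 × 10% = CHF 23,800

CHF 23,800 > CHF 19,380, so the book-profits minimum tax is the binding amount.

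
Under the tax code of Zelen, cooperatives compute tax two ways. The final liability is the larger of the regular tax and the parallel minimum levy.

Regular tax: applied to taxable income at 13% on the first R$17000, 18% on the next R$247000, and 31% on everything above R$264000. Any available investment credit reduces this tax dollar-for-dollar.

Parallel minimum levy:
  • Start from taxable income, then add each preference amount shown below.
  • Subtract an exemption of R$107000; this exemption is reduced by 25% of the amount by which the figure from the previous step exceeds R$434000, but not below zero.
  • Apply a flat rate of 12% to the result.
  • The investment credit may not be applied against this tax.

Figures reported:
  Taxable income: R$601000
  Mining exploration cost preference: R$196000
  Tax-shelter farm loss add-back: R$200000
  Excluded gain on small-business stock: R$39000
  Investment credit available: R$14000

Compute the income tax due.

Parallel minimum levy:
  Adjusted income: R$601000 + R$196000 + R$200000 + R$39000 = R$1036000
  Exemption: 25% × (R$1036000 − R$434000) = R$150500 ≥ R$107000, so the exemption is fully phased out
  Base: R$1036000 − R$0 = R$1036000
  R$1036000 × 12% = R$124320

Regular tax:
  R$17000 × 13% = R$2210
  R$247000 × 18% = R$44460
  R$337000 × 31% = R$104470
  → R$151140
  Less investment credit R$14000 → R$137140

R$137140 > R$124320, so the regular tax governs.

R$137140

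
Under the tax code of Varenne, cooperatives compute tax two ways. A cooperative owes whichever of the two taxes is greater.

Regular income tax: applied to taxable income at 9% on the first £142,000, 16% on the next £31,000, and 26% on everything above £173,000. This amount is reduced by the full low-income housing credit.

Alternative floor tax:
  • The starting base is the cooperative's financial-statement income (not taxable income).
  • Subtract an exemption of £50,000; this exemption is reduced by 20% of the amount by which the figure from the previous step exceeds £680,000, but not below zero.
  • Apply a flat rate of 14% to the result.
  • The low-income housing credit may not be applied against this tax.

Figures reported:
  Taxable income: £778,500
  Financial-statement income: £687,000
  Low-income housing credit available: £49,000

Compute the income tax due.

Alternative floor tax:
  Base (financial-statement income): £687,000
  Exemption: £50,000 − 20% × (£687,000 − £680,000) = £50,000 − £1,400 = £48,600
  Base: £687,000 − £48,600 = £638,400
  £638,400 × 14% = £89,376

Regular income tax:
  £142,000 × 9% = £12,780
  £31,000 × 16% = £4,960
  £605,500 × 26% = £157,430
  → £175,170
  Less low-income housing credit £49,000 → £126,170

£126,170 > £89,376, so the regular income tax governs.

£126,170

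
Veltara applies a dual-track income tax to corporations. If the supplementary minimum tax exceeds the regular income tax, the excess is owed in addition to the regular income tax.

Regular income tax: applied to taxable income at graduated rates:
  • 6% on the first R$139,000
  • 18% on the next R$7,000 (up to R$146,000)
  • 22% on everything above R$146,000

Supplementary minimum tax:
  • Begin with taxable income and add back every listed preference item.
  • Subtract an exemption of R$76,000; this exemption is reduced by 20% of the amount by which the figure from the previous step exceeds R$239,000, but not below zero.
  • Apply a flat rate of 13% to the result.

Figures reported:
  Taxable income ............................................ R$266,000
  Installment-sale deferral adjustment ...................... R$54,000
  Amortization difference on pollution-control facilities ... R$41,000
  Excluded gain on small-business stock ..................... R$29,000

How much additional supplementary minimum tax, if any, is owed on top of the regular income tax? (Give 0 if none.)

R$8,746

Supplementary minimum tax:
  Adjusted income: R$266,000 + R$54,000 + R$41,000 + R$29,000 = R$390,000
  Exemption: R$76,000 − 20% × (R$390,000 − R$239,000) = R$76,000 − R$30,200 = R$45,800
  Base: R$390,000 − R$45,800 = R$344,200
  R$344,200 × 13% = R$44,746

Regular income tax:
  R$139,000 × 6% = R$8,340
  R$7,000 × 18% = R$1,260
  R$120,000 × 22% = R$26,400
  → R$36,000

Excess of supplementary minimum tax over regular income tax: R$44,746 − R$36,000 = R$8,746.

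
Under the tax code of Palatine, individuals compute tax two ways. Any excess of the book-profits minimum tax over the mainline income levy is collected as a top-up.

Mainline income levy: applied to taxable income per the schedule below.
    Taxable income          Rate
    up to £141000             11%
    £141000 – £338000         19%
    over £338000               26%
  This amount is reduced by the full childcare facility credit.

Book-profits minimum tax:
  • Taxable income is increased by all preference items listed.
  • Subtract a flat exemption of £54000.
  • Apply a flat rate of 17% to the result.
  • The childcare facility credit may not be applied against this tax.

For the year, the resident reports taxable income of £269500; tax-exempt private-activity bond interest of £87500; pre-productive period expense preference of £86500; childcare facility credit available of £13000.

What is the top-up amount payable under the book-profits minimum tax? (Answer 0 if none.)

Mainline income levy:
  £141000 × 11% = £15510
  £128500 × 19% = £24415
  → £39925
  Less childcare facility credit £13000 → £26925

Book-profits minimum tax:
  Adjusted income: £269500 + £87500 + £86500 = £443500
  Less exemption £54000 → base £389500
  £389500 × 17% = £66215

Excess of book-profits minimum tax over mainline income levy: £66215 − £26925 = £39290.

£39290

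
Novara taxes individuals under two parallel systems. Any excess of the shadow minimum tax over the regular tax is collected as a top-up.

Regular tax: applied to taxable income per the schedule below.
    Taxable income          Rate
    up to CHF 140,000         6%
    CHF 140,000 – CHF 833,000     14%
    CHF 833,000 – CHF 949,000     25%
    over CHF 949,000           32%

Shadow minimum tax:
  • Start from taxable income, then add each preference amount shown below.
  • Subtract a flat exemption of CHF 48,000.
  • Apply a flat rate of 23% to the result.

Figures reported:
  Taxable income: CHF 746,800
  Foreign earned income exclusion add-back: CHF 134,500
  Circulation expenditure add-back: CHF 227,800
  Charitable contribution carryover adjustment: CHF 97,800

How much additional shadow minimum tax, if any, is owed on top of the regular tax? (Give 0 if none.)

CHF 173,195

Regular tax:
  CHF 140,000 × 6% = CHF 8,400
  CHF 606,800 × 14% = CHF 84,952
  → CHF 93,352

Shadow minimum tax:
  Adjusted income: CHF 746,800 + CHF 134,500 + CHF 227,800 + CHF 97,800 = CHF 1,206,900
  Less exemption CHF 48,000 → base CHF 1,158,900
  CHF 1,158,900 × 23% = CHF 266,547

Excess of shadow minimum tax over regular tax: CHF 266,547 − CHF 93,352 = CHF 173,195.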